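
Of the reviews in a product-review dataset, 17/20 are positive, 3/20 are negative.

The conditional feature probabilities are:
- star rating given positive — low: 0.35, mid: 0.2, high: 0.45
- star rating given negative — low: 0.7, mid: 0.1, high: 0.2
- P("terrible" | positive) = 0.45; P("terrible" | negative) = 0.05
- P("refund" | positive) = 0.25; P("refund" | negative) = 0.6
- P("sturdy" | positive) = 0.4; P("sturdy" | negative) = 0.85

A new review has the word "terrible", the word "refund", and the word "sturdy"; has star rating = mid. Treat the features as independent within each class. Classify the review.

positive

positive: 0.85 × 0.2 × 0.45 × 0.25 × 0.4 = 0.00765
negative: 0.15 × 0.1 × 0.05 × 0.6 × 0.85 = 0.0003825
Highest score → positive.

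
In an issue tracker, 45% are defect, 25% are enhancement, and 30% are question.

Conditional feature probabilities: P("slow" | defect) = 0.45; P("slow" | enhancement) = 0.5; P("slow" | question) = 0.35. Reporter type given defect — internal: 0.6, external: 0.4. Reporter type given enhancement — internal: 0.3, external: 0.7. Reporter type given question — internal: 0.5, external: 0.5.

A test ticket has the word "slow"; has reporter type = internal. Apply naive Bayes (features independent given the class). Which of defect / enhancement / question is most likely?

defect: 0.45 × 0.45 × 0.6 = 0.1215
enhancement: 0.25 × 0.5 × 0.3 = 0.0375
question: 0.3 × 0.35 × 0.5 = 0.0525
Highest score → defect.

defect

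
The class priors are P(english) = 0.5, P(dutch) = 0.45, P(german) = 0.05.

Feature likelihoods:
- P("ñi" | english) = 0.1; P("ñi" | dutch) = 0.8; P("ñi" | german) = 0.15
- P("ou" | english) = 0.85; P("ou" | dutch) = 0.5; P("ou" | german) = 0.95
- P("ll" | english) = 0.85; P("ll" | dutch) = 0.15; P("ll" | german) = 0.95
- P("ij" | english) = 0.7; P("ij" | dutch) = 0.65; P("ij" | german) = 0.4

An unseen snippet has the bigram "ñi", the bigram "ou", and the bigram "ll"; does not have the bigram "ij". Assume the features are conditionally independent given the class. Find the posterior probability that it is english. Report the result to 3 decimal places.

0.445

english: 0.5 × 0.1 × 0.85 × 0.85 × (1−0.7) = 0.0108375
dutch: 0.45 × 0.8 × 0.5 × 0.15 × (1−0.65) = 0.00945
german: 0.05 × 0.15 × 0.95 × 0.95 × (1−0.4) = 0.00406125
P(english | x) = 0.0108375 / 0.02434875 ≈ 0.445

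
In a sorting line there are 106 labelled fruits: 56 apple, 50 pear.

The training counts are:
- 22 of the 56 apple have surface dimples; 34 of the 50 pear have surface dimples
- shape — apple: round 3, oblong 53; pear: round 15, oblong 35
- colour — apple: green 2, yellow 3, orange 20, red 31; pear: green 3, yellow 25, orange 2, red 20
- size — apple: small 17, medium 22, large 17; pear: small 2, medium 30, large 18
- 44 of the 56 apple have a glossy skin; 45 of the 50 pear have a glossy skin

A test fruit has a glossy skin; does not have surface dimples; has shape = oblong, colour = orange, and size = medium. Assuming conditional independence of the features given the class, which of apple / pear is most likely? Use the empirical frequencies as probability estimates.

apple

apple: (56/106) × (34/56) × (53/56) × (20/56) × (22/56) × (44/56) ≈ 0.0334659
pear: (50/106) × (16/50) × (35/50) × (2/50) × (30/50) × (45/50) ≈ 0.00228226
Highest score → apple.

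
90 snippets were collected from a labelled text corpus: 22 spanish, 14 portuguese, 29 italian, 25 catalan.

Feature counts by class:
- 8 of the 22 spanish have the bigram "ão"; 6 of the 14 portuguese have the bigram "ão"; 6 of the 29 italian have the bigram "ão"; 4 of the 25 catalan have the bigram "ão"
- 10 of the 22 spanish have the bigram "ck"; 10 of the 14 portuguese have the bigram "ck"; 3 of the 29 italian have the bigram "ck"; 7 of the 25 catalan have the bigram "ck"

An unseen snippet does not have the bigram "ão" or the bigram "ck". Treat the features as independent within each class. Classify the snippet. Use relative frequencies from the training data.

italian

spanish: (22/90) × (14/22) × (12/22) ≈ 0.0848485
portuguese: (14/90) × (8/14) × (4/14) ≈ 0.0253968
italian: (29/90) × (23/29) × (26/29) ≈ 0.229119
catalan: (25/90) × (21/25) × (18/25) = 0.168
Highest score → italian.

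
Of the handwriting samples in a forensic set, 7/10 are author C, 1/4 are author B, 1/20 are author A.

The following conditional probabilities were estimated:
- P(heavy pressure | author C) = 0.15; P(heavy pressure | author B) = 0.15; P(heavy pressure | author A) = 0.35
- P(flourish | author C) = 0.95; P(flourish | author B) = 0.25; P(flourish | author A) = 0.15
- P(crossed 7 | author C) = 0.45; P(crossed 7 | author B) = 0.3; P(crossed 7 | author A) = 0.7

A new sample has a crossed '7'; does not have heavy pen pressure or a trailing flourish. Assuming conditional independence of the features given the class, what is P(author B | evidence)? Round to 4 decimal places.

author C: 0.7 × (1−0.15) × (1−0.95) × 0.45 = 0.0133875
author B: 0.25 × (1−0.15) × (1−0.25) × 0.3 = 0.0478125
author A: 0.05 × (1−0.35) × (1−0.15) × 0.7 = 0.0193375
P(author B | x) = 0.0478125 / 0.0805375 ≈ 0.5937

0.5937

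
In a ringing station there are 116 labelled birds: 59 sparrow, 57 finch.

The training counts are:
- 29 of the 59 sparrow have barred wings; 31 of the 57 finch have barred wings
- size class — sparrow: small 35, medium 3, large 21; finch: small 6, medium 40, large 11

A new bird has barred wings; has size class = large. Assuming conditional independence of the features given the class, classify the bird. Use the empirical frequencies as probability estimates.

sparrow: (59/116) × (29/59) × (21/59) ≈ 0.0889831
finch: (57/116) × (31/57) × (11/57) ≈ 0.0515729
Highest score → sparrow.

sparrow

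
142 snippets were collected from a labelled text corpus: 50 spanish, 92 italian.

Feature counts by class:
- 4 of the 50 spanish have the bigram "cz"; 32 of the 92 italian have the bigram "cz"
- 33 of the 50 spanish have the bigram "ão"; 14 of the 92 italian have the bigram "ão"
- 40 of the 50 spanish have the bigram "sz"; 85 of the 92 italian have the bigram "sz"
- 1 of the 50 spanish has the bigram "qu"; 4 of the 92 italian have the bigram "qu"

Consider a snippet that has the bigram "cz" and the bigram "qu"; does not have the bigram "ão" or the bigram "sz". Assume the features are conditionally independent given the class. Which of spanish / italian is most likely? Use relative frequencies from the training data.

spanish: (50/142) × (4/50) × (17/50) × (10/50) × (1/50) ≈ 0.0000383099
italian: (92/142) × (32/92) × (78/92) × (7/92) × (4/92) ≈ 0.000632049
Highest score → italian.

italian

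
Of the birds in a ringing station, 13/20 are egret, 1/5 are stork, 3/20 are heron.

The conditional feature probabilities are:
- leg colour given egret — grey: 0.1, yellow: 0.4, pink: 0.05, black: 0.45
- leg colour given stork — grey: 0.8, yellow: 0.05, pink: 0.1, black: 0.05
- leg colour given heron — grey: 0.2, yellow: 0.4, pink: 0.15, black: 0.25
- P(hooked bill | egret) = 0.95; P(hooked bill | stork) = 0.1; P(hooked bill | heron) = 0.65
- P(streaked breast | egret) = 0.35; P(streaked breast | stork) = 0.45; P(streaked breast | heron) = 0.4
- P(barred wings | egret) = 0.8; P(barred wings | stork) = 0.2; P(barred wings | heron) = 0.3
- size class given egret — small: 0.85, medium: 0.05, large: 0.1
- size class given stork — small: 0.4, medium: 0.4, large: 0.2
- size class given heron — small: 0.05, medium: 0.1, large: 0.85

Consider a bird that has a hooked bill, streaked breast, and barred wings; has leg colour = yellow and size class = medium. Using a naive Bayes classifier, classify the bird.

egret

egret: 0.65 × 0.4 × 0.95 × 0.35 × 0.8 × 0.05 = 0.003458
stork: 0.2 × 0.05 × 0.1 × 0.45 × 0.2 × 0.4 = 0.000036
heron: 0.15 × 0.4 × 0.65 × 0.4 × 0.3 × 0.1 = 0.000468
Highest score → egret.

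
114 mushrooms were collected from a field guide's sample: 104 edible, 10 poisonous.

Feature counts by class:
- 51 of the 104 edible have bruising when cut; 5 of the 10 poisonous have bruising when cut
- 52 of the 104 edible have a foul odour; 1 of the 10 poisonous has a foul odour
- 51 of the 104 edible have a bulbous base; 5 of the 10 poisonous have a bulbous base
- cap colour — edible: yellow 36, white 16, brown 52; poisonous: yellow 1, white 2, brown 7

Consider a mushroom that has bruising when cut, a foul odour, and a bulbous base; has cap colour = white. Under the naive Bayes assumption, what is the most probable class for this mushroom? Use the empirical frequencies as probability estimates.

edible

edible: (104/114) × (51/104) × (52/104) × (51/104) × (16/104) ≈ 0.0168756
poisonous: (10/114) × (5/10) × (1/10) × (5/10) × (2/10) ≈ 0.000438596
Highest score → edible.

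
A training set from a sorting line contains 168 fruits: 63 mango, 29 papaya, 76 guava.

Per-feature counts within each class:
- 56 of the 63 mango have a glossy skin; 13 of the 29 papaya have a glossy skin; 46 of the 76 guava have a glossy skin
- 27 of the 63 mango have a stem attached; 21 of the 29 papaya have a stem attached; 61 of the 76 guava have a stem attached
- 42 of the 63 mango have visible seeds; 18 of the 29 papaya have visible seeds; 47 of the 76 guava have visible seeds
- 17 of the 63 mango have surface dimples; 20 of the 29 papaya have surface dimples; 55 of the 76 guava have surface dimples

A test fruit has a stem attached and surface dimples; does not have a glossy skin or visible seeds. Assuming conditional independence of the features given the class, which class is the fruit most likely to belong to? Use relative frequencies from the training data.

guava

mango: (63/168) × (7/63) × (27/63) × (21/63) × (17/63) ≈ 0.0016062
papaya: (29/168) × (16/29) × (21/29) × (11/29) × (20/29) ≈ 0.0180409
guava: (76/168) × (30/76) × (61/76) × (29/76) × (55/76) ≈ 0.0395787
Highest score → guava.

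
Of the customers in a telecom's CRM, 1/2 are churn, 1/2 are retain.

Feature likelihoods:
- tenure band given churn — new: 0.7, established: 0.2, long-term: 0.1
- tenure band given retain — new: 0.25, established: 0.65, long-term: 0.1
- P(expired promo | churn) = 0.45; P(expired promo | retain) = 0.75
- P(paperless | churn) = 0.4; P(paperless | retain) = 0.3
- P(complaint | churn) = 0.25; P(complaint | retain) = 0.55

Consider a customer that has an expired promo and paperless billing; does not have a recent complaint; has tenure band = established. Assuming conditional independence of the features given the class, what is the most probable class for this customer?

churn: 0.5 × 0.2 × 0.45 × 0.4 × (1−0.25) = 0.0135
retain: 0.5 × 0.65 × 0.75 × 0.3 × (1−0.55) = 0.03290625
Highest score → retain.

retain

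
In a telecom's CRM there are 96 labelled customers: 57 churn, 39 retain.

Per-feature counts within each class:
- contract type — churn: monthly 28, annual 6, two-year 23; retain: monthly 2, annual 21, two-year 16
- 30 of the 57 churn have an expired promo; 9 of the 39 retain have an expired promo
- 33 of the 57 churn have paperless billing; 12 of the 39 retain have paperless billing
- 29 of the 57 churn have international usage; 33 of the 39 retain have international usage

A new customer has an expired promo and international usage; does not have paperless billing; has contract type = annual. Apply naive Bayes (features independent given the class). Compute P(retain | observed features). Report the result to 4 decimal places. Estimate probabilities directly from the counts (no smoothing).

0.8076

churn: (57/96) × (6/57) × (30/57) × (24/57) × (29/57) ≈ 0.0070467
retain: (39/96) × (21/39) × (9/39) × (27/39) × (33/39) ≈ 0.0295716
P(retain | x) = 0.0295716 / 0.0366183 ≈ 0.8076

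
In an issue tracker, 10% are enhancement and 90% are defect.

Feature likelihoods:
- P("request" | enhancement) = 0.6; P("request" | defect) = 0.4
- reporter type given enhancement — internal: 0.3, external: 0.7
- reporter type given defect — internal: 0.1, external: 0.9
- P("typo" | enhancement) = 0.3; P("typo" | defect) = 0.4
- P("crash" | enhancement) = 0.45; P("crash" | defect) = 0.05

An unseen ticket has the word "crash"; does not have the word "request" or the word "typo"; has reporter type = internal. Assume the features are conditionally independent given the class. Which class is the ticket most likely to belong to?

enhancement

enhancement: 0.1 × (1−0.6) × 0.3 × (1−0.3) × 0.45 = 0.00378
defect: 0.9 × (1−0.4) × 0.1 × (1−0.4) × 0.05 = 0.00162
Highest score → enhancement.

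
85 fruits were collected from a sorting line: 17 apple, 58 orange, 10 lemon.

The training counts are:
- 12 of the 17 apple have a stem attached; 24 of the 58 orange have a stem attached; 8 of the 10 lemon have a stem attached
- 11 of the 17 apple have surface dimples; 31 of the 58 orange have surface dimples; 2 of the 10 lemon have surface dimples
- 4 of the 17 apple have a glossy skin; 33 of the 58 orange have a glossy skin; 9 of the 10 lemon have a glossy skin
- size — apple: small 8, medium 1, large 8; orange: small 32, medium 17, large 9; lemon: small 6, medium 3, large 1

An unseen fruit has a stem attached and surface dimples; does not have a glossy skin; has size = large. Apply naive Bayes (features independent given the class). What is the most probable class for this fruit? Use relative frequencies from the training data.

apple: (17/85) × (12/17) × (11/17) × (13/17) × (8/17) ≈ 0.0328732
orange: (58/85) × (24/58) × (31/58) × (25/58) × (9/58) ≈ 0.0100938
lemon: (10/85) × (8/10) × (2/10) × (1/10) × (1/10) ≈ 0.000188235
Highest score → apple.

apple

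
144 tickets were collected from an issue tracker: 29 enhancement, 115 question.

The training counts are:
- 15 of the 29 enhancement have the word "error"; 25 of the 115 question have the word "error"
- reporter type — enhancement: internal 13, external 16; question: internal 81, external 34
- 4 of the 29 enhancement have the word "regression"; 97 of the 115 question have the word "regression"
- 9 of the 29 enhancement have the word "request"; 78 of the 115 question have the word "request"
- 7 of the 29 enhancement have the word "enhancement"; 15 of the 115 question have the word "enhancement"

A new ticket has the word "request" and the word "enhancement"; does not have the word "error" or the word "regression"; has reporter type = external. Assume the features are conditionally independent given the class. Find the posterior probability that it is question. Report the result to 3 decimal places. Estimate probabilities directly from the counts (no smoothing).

0.425

enhancement: (29/144) × (14/29) × (16/29) × (25/29) × (9/29) × (7/29) ≈ 0.00346397
question: (115/144) × (90/115) × (34/115) × (18/115) × (78/115) × (15/115) ≈ 0.00255874
P(question | x) = 0.00255874 / 0.00602271 ≈ 0.425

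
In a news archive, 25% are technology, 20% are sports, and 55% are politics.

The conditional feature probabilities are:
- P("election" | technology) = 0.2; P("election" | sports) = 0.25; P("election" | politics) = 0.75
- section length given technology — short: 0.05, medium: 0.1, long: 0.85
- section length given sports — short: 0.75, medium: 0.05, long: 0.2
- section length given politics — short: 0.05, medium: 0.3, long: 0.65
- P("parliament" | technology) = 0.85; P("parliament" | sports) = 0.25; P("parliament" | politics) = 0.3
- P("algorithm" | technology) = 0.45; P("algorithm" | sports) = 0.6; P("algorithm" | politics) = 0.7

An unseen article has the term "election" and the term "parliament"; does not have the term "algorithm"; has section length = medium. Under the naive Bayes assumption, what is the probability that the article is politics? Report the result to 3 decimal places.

0.811

technology: 0.25 × 0.2 × 0.1 × 0.85 × (1−0.45) = 0.0023375
sports: 0.2 × 0.25 × 0.05 × 0.25 × (1−0.6) = 0.00025
politics: 0.55 × 0.75 × 0.3 × 0.3 × (1−0.7) = 0.0111375
P(politics | x) = 0.0111375 / 0.013725 ≈ 0.811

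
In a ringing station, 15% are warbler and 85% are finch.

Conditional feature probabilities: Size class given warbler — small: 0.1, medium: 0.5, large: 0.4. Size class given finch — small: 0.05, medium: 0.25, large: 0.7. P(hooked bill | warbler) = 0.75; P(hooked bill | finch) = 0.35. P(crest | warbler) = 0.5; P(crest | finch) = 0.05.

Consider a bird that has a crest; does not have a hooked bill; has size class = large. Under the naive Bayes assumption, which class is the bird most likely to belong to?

finch

warbler: 0.15 × 0.4 × (1−0.75) × 0.5 = 0.0075
finch: 0.85 × 0.7 × (1−0.35) × 0.05 = 0.0193375
Highest score → finch.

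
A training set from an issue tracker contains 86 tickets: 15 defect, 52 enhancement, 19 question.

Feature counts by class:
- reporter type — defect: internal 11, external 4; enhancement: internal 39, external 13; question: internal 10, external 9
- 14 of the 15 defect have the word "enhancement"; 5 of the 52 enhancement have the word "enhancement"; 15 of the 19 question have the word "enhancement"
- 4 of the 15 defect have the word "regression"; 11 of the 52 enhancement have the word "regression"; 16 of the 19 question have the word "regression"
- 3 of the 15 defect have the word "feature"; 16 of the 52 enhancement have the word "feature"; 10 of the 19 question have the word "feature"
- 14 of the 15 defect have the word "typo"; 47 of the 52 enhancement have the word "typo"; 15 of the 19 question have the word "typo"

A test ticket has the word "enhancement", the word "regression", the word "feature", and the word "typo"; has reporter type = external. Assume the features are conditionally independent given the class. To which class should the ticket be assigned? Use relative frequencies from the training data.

defect: (15/86) × (4/15) × (14/15) × (4/15) × (3/15) × (14/15) ≈ 0.0021609
enhancement: (52/86) × (13/52) × (5/52) × (11/52) × (16/52) × (47/52) ≈ 0.00085509
question: (19/86) × (9/19) × (15/19) × (16/19) × (10/19) × (15/19) ≈ 0.0289089
Highest score → question.

question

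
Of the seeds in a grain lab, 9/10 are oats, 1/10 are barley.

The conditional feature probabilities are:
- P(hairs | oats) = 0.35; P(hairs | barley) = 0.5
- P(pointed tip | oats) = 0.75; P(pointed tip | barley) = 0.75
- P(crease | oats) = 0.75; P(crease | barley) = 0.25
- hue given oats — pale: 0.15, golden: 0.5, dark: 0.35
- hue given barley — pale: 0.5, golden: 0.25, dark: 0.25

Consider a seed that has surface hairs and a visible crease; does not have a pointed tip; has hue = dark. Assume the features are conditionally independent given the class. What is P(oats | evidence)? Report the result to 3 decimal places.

oats: 0.9 × 0.35 × (1−0.75) × 0.75 × 0.35 = 0.020671875
barley: 0.1 × 0.5 × (1−0.75) × 0.25 × 0.25 = 0.00078125
P(oats | x) = 0.020671875 / 0.021453125 ≈ 0.964

0.964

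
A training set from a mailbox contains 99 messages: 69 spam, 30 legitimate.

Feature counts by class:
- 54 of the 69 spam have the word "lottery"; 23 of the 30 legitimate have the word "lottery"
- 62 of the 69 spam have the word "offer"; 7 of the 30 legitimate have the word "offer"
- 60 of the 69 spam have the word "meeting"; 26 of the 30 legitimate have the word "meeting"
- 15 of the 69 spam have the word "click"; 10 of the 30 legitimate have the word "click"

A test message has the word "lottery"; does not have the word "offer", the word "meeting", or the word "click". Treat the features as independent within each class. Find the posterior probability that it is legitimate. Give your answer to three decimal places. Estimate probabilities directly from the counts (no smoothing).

spam: (69/99) × (54/69) × (7/69) × (9/69) × (54/69) ≈ 0.00564866
legitimate: (30/99) × (23/30) × (23/30) × (4/30) × (20/30) ≈ 0.0158324
P(legitimate | x) = 0.0158324 / 0.02148106 ≈ 0.737

0.737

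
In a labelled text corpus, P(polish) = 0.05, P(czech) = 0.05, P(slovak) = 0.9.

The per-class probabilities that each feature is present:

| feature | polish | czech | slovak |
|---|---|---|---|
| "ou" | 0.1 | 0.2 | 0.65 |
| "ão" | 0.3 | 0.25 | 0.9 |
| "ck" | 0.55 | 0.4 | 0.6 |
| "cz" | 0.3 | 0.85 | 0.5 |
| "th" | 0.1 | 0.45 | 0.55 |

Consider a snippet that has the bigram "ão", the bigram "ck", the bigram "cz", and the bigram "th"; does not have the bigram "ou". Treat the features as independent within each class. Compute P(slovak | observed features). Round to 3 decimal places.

polish: 0.05 × (1−0.1) × 0.3 × 0.55 × 0.3 × 0.1 = 0.00022275
czech: 0.05 × (1−0.2) × 0.25 × 0.4 × 0.85 × 0.45 = 0.00153
slovak: 0.9 × (1−0.65) × 0.9 × 0.6 × 0.5 × 0.55 = 0.0467775
P(slovak | x) = 0.0467775 / 0.04853025 ≈ 0.964

0.964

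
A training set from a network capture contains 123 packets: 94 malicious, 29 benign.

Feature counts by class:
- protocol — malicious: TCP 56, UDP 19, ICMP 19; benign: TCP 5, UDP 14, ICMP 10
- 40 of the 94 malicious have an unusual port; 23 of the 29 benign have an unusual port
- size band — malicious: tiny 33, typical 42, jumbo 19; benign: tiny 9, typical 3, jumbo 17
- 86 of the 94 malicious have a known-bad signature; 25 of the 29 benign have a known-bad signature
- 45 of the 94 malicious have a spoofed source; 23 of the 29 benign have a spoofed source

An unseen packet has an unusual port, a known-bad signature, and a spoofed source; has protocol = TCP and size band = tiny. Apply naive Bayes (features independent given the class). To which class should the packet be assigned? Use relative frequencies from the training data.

malicious

malicious: (94/123) × (56/94) × (40/94) × (33/94) × (86/94) × (45/94) ≈ 0.029789
benign: (29/123) × (5/29) × (23/29) × (9/29) × (25/29) × (23/29) ≈ 0.00684087
Highest score → malicious.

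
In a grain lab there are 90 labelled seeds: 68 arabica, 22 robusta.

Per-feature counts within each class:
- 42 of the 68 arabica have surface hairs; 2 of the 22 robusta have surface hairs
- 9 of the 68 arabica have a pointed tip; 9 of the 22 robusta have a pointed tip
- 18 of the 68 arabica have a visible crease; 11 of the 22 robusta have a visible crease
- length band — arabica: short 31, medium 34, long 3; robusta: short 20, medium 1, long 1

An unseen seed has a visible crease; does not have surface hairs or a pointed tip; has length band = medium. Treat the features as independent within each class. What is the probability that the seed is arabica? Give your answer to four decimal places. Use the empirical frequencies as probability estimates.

0.9175

arabica: (68/90) × (26/68) × (59/68) × (18/68) × (34/68) ≈ 0.0331747
robusta: (22/90) × (20/22) × (13/22) × (11/22) × (1/22) ≈ 0.00298439
P(arabica | x) = 0.0331747 / 0.03615909 ≈ 0.9175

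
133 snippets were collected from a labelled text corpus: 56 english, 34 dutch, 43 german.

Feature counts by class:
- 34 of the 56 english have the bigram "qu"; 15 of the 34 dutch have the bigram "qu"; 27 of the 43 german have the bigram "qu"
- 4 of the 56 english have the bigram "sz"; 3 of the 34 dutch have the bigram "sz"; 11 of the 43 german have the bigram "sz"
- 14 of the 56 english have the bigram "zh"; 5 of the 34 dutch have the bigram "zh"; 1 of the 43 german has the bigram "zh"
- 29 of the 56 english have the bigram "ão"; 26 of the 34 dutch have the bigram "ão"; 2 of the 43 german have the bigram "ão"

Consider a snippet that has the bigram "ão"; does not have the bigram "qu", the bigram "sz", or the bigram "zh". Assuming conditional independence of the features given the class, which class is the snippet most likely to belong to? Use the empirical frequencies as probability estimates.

english: (56/133) × (22/56) × (52/56) × (42/56) × (29/56) ≈ 0.0596565
dutch: (34/133) × (19/34) × (31/34) × (29/34) × (26/34) ≈ 0.0849568
german: (43/133) × (16/43) × (32/43) × (42/43) × (2/43) ≈ 0.00406717
Highest score → dutch.

dutch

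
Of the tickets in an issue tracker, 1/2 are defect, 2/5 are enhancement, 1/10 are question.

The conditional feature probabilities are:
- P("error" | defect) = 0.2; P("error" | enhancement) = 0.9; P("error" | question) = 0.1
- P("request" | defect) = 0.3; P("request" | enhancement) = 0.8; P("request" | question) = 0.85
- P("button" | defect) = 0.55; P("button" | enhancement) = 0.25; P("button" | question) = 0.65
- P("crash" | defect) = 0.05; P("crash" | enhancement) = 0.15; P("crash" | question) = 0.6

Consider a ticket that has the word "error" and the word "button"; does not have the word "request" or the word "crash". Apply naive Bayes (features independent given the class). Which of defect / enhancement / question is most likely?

defect: 0.5 × 0.2 × (1−0.3) × 0.55 × (1−0.05) = 0.036575
enhancement: 0.4 × 0.9 × (1−0.8) × 0.25 × (1−0.15) = 0.0153
question: 0.1 × 0.1 × (1−0.85) × 0.65 × (1−0.6) = 0.00039
Highest score → defect.

defect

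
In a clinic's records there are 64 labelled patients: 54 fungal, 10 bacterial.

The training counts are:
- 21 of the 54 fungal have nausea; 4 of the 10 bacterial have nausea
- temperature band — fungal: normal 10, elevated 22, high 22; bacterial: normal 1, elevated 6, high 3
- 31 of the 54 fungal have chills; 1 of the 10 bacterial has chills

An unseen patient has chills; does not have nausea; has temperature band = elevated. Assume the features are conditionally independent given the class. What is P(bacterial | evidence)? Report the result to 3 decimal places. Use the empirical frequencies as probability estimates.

fungal: (54/64) × (33/54) × (22/54) × (31/54) ≈ 0.120595
bacterial: (10/64) × (6/10) × (6/10) × (1/10) = 0.005625
P(bacterial | x) = 0.005625 / 0.12622 ≈ 0.045

0.045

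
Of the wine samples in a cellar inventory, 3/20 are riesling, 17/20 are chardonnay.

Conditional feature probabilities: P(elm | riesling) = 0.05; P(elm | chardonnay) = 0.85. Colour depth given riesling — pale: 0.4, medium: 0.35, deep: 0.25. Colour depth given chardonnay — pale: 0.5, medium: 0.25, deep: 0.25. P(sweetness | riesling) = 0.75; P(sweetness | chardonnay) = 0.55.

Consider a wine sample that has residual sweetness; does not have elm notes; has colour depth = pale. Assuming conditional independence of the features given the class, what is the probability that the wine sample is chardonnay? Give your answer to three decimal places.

0.451

riesling: 0.15 × (1−0.05) × 0.4 × 0.75 = 0.04275
chardonnay: 0.85 × (1−0.85) × 0.5 × 0.55 = 0.0350625
P(chardonnay | x) = 0.0350625 / 0.0778125 ≈ 0.451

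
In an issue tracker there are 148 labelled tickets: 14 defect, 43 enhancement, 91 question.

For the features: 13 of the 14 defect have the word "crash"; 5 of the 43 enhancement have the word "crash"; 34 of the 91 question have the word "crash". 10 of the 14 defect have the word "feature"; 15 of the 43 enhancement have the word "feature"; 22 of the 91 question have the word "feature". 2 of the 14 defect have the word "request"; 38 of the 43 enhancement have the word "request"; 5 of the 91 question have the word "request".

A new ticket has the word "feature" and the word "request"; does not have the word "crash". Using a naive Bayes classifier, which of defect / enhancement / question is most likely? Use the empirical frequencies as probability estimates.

defect: (14/148) × (1/14) × (10/14) × (2/14) ≈ 0.000689465
enhancement: (43/148) × (38/43) × (15/43) × (38/43) ≈ 0.0791516
question: (91/148) × (57/91) × (22/91) × (5/91) ≈ 0.00511591
Highest score → enhancement.

enhancement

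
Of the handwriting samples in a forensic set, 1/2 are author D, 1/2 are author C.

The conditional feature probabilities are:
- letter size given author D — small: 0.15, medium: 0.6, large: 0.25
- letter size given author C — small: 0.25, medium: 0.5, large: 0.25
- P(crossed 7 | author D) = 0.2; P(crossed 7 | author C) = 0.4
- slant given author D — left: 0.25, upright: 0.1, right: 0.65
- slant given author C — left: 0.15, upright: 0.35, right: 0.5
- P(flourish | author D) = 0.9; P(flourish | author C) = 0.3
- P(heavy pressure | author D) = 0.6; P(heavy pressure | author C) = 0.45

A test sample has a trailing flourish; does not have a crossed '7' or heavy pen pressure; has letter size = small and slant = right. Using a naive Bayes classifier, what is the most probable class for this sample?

author D

author D: 0.5 × 0.15 × (1−0.2) × 0.65 × 0.9 × (1−0.6) = 0.01404
author C: 0.5 × 0.25 × (1−0.4) × 0.5 × 0.3 × (1−0.45) = 0.0061875
Highest score → author D.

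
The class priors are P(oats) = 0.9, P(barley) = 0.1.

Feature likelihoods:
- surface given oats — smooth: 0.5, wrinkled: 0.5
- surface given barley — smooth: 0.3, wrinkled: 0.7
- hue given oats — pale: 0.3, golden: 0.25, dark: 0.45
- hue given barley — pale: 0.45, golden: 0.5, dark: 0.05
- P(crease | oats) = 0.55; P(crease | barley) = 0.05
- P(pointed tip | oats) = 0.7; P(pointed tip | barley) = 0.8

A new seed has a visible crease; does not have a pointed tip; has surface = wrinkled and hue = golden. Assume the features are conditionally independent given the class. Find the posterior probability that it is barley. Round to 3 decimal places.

0.019

oats: 0.9 × 0.5 × 0.25 × 0.55 × (1−0.7) = 0.0185625
barley: 0.1 × 0.7 × 0.5 × 0.05 × (1−0.8) = 0.00035
P(barley | x) = 0.00035 / 0.0189125 ≈ 0.019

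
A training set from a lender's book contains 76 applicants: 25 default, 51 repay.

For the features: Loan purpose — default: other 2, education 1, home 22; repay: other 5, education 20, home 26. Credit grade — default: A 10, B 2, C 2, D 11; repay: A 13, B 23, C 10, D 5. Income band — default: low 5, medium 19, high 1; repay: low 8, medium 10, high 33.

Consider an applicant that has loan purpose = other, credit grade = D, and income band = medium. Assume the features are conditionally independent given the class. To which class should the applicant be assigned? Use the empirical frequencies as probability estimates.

default

default: (25/76) × (2/25) × (11/25) × (19/25) = 0.0088
repay: (51/76) × (5/51) × (5/51) × (10/51) ≈ 0.0012647
Highest score → default.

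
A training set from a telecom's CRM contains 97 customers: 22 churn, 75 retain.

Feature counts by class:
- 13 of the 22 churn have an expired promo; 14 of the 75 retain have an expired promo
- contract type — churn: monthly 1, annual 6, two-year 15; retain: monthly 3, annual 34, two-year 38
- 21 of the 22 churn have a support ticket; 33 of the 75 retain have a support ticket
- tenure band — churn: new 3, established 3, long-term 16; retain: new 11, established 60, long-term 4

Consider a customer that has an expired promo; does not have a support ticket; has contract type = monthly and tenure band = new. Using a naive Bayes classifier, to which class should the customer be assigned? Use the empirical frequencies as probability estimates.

churn: (22/97) × (13/22) × (1/22) × (1/22) × (3/22) ≈ 0.0000377594
retain: (75/97) × (14/75) × (3/75) × (42/75) × (11/75) ≈ 0.000474172
Highest score → retain.

retain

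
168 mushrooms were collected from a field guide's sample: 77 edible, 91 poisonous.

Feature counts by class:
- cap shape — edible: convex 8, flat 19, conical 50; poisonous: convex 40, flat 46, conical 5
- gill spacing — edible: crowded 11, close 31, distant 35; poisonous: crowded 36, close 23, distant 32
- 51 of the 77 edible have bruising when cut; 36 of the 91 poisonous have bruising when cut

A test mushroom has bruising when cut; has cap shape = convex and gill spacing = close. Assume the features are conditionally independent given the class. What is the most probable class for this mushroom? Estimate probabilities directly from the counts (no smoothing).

edible: (77/168) × (8/77) × (31/77) × (51/77) ≈ 0.0126979
poisonous: (91/168) × (40/91) × (23/91) × (36/91) ≈ 0.0238066
Highest score → poisonous.

poisonous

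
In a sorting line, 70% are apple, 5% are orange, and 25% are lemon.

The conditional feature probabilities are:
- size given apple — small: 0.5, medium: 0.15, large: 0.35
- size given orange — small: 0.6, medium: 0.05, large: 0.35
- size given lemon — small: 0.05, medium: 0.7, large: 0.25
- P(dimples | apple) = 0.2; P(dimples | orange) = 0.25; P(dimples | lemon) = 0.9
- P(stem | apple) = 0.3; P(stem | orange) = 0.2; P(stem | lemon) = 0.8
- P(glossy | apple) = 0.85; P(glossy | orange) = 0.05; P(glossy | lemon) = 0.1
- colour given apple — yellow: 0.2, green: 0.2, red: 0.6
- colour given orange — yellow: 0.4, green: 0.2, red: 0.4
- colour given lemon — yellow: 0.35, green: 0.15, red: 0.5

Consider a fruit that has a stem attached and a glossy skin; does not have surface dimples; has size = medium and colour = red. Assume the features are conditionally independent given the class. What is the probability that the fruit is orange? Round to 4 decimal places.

0.0006

apple: 0.7 × 0.15 × (1−0.2) × 0.3 × 0.85 × 0.6 = 0.012852
orange: 0.05 × 0.05 × (1−0.25) × 0.2 × 0.05 × 0.4 = 0.0000075
lemon: 0.25 × 0.7 × (1−0.9) × 0.8 × 0.1 × 0.5 = 0.0007
P(orange | x) = 0.0000075 / 0.0135595 ≈ 0.0006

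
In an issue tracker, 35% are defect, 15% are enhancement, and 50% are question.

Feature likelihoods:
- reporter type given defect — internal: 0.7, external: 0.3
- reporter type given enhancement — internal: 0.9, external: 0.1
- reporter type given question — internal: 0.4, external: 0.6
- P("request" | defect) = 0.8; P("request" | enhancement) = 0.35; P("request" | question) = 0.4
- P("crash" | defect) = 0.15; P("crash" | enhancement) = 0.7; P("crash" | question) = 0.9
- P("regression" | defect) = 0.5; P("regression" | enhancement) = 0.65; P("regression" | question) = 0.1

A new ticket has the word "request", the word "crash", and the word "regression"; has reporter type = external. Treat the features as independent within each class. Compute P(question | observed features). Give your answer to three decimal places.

0.554

defect: 0.35 × 0.3 × 0.8 × 0.15 × 0.5 = 0.0063
enhancement: 0.15 × 0.1 × 0.35 × 0.7 × 0.65 = 0.00238875
question: 0.5 × 0.6 × 0.4 × 0.9 × 0.1 = 0.0108
P(question | x) = 0.0108 / 0.01948875 ≈ 0.554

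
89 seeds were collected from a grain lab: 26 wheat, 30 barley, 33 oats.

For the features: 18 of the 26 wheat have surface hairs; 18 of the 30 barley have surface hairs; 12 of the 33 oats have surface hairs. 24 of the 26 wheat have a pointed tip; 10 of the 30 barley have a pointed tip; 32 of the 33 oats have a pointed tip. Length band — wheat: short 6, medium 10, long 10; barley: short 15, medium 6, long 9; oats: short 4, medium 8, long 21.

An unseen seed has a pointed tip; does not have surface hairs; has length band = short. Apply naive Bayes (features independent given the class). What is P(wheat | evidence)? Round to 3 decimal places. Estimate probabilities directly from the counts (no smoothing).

wheat: (26/89) × (8/26) × (24/26) × (6/26) ≈ 0.0191477
barley: (30/89) × (12/30) × (10/30) × (15/30) ≈ 0.0224719
oats: (33/89) × (21/33) × (32/33) × (4/33) ≈ 0.0277339
P(wheat | x) = 0.0191477 / 0.0693535 ≈ 0.276

0.276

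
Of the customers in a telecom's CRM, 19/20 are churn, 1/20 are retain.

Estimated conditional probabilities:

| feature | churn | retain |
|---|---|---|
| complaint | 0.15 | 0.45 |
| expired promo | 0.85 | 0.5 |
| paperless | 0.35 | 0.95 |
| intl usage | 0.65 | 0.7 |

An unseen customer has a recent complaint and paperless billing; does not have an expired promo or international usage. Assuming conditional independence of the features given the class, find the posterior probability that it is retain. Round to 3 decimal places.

0.550

churn: 0.95 × 0.15 × (1−0.85) × 0.35 × (1−0.65) = 0.0026184375
retain: 0.05 × 0.45 × (1−0.5) × 0.95 × (1−0.7) = 0.00320625
P(retain | x) = 0.00320625 / 0.0058246875 ≈ 0.550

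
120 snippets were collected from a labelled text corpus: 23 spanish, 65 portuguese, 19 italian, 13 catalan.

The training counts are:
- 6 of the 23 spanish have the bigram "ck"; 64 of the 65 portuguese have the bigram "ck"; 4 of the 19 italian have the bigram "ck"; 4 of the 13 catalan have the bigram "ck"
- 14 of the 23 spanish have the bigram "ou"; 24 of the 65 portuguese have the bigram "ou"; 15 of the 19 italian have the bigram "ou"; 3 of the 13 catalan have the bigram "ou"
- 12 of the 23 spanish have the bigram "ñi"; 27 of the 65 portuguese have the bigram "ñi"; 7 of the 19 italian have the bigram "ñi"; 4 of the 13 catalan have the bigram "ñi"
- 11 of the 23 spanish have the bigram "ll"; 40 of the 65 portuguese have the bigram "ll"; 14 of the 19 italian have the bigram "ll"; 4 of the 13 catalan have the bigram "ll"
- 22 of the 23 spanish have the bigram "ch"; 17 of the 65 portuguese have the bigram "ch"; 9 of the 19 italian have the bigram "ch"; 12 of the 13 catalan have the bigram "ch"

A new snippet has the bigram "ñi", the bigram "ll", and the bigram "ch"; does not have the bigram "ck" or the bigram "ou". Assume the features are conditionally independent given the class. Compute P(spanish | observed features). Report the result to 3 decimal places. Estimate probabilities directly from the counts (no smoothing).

spanish: (23/120) × (17/23) × (9/23) × (12/23) × (11/23) × (22/23) ≈ 0.0132311
portuguese: (65/120) × (1/65) × (41/65) × (27/65) × (40/65) × (17/65) ≈ 0.000351416
italian: (19/120) × (15/19) × (4/19) × (7/19) × (14/19) × (9/19) ≈ 0.00338395
catalan: (13/120) × (9/13) × (10/13) × (4/13) × (4/13) × (12/13) ≈ 0.00504184
P(spanish | x) = 0.0132311 / 0.022008306 ≈ 0.601

0.601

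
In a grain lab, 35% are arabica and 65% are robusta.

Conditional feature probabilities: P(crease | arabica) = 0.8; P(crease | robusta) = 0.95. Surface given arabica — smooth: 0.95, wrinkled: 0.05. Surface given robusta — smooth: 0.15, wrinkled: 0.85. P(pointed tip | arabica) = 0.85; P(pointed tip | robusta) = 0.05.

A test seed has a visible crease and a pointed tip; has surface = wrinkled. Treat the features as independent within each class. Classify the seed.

robusta

arabica: 0.35 × 0.8 × 0.05 × 0.85 = 0.0119
robusta: 0.65 × 0.95 × 0.85 × 0.05 = 0.02624375
Highest score → robusta.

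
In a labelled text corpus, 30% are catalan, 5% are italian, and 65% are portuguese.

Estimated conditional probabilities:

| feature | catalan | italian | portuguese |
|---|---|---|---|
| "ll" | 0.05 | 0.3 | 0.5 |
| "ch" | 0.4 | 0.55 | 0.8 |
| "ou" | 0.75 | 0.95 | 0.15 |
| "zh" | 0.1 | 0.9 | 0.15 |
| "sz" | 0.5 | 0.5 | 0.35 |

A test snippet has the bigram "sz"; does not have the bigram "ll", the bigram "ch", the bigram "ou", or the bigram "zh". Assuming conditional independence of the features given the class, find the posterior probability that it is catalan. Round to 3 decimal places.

catalan: 0.3 × (1−0.05) × (1−0.4) × (1−0.75) × (1−0.1) × 0.5 = 0.0192375
italian: 0.05 × (1−0.3) × (1−0.55) × (1−0.95) × (1−0.9) × 0.5 = 0.000039375
portuguese: 0.65 × (1−0.5) × (1−0.8) × (1−0.15) × (1−0.15) × 0.35 = 0.016436875
P(catalan | x) = 0.0192375 / 0.03571375 ≈ 0.539

0.539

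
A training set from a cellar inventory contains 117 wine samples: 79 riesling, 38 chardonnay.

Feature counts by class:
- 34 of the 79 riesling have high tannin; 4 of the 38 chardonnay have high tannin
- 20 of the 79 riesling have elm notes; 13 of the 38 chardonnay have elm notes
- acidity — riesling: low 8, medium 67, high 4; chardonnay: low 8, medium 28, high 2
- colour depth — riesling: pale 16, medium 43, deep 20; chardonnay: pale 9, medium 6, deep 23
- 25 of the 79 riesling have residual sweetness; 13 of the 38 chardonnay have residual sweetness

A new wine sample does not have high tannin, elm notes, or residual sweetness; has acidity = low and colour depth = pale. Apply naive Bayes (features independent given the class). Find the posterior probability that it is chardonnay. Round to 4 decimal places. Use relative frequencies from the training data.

riesling: (79/117) × (45/79) × (59/79) × (8/79) × (16/79) × (54/79) ≈ 0.00402693
chardonnay: (38/117) × (34/38) × (25/38) × (8/38) × (9/38) × (25/38) ≈ 0.0062715
P(chardonnay | x) = 0.0062715 / 0.01029843 ≈ 0.6090

0.6090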